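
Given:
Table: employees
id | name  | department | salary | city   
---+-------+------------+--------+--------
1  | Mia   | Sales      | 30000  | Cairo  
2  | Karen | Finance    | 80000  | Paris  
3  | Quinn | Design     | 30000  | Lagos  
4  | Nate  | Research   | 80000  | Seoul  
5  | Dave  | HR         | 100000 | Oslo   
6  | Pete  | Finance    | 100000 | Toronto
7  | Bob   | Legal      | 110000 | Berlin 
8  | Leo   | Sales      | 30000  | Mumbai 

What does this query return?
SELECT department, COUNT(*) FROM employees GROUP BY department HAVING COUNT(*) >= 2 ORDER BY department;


Groups with count >= 2:
  Finance: 2 -> PASS
  Sales: 2 -> PASS
  Design: 1 -> filtered out
  HR: 1 -> filtered out
  Legal: 1 -> filtered out
  Research: 1 -> filtered out


2 groups:
Finance, 2
Sales, 2


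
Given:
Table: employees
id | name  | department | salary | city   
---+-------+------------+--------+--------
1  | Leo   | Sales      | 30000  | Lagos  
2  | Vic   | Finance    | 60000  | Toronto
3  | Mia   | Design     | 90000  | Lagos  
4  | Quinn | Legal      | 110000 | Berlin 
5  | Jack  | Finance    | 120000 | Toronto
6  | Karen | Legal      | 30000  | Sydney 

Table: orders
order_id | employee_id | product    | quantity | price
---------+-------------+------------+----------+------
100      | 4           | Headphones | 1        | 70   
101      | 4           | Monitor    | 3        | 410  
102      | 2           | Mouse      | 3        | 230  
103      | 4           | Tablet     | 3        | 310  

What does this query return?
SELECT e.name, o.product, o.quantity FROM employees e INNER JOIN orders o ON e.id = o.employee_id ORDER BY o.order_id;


Joining employees.id = orders.employee_id:
  employee Quinn (id=4) -> order Headphones
  employee Quinn (id=4) -> order Monitor
  employee Vic (id=2) -> order Mouse
  employee Quinn (id=4) -> order Tablet


4 rows:
Quinn, Headphones, 1
Quinn, Monitor, 3
Vic, Mouse, 3
Quinn, Tablet, 3


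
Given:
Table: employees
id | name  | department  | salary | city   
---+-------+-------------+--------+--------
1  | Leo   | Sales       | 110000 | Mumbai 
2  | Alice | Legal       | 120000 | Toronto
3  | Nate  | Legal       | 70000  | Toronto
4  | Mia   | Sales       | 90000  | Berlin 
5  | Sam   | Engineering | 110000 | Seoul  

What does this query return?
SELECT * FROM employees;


SELECT * returns all 5 rows with all columns

5 rows:
1, Leo, Sales, 110000, Mumbai
2, Alice, Legal, 120000, Toronto
3, Nate, Legal, 70000, Toronto
4, Mia, Sales, 90000, Berlin
5, Sam, Engineering, 110000, Seoul


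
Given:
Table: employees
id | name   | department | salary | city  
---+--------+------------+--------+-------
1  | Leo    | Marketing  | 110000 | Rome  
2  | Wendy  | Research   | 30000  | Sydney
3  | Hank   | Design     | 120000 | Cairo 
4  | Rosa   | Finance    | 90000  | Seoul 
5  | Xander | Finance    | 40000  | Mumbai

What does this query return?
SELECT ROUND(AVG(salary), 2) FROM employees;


SUM(salary) = 390000
COUNT = 5
ROUND(AVG, 2) = ROUND(390000 / 5, 2) = 78000.0

78000.0


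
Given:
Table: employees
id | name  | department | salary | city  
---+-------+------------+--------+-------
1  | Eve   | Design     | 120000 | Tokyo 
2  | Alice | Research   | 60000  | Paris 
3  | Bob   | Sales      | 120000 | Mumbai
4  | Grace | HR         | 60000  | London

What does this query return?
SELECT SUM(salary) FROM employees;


SUM(salary) = 120000 + 60000 + 120000 + 60000 = 360000

360000


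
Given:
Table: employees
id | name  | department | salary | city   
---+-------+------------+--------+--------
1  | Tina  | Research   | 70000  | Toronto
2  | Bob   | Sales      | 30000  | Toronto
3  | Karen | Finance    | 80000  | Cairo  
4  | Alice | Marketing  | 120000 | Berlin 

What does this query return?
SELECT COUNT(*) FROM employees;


COUNT(*) counts all rows

4


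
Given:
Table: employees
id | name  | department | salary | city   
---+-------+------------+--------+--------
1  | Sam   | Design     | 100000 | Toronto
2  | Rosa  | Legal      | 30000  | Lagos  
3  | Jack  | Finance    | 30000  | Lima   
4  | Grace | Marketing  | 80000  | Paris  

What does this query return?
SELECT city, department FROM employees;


Projecting columns: city, department

4 rows:
Toronto, Design
Lagos, Legal
Lima, Finance
Paris, Marketing


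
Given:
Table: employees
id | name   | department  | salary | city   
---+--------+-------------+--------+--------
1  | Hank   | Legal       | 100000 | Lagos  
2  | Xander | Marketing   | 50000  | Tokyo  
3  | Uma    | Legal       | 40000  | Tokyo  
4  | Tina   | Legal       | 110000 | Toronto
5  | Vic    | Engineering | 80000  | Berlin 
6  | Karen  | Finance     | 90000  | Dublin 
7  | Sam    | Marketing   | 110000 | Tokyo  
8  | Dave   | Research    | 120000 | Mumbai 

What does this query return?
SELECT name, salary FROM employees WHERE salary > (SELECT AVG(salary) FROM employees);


Subquery: AVG(salary) = 87500.0
Filtering: salary > 87500.0
  Hank (100000) -> MATCH
  Tina (110000) -> MATCH
  Karen (90000) -> MATCH
  Sam (110000) -> MATCH
  Dave (120000) -> MATCH


5 rows:
Hank, 100000
Tina, 110000
Karen, 90000
Sam, 110000
Dave, 120000


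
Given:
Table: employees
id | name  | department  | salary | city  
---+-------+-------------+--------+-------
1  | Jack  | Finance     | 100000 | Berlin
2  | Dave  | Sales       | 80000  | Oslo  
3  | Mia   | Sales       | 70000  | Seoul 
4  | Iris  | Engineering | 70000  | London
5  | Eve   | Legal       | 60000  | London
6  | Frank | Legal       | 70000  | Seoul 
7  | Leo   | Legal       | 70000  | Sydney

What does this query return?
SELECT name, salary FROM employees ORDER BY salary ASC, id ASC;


Sorting by salary ASC, then id ASC for ties

7 rows:
Eve, 60000
Mia, 70000
Iris, 70000
Frank, 70000
Leo, 70000
Dave, 80000
Jack, 100000


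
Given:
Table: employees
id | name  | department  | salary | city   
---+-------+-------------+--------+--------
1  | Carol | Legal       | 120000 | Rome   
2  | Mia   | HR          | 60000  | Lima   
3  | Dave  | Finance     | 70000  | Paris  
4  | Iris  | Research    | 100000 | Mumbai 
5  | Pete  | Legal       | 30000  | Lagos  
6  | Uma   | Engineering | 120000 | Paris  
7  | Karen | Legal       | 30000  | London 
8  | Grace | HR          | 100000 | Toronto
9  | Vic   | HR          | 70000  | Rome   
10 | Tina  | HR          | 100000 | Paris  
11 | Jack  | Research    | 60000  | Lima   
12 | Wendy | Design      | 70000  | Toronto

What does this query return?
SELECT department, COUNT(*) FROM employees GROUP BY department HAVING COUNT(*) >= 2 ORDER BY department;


Groups with count >= 2:
  HR: 4 -> PASS
  Legal: 3 -> PASS
  Research: 2 -> PASS
  Design: 1 -> filtered out
  Engineering: 1 -> filtered out
  Finance: 1 -> filtered out


3 groups:
HR, 4
Legal, 3
Research, 2


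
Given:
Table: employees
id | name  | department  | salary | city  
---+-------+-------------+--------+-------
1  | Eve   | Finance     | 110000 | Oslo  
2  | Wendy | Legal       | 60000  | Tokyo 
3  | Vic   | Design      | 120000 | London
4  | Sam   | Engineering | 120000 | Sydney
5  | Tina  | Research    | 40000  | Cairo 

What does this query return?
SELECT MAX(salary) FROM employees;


Salaries: 110000, 60000, 120000, 120000, 40000
MAX = 120000

120000


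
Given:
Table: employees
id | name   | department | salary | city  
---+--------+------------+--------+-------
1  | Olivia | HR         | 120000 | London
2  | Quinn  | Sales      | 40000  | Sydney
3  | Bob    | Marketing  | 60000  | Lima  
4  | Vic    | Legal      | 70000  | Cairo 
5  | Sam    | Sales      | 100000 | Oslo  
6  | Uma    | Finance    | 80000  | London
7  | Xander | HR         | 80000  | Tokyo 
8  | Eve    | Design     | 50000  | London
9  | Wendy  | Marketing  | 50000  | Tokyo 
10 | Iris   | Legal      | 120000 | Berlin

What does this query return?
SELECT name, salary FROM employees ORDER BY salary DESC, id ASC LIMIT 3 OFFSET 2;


Sort by salary DESC (id ASC tiebreak), then skip 2 and take 3
Rows 3 through 5

3 rows:
Sam, 100000
Uma, 80000
Xander, 80000


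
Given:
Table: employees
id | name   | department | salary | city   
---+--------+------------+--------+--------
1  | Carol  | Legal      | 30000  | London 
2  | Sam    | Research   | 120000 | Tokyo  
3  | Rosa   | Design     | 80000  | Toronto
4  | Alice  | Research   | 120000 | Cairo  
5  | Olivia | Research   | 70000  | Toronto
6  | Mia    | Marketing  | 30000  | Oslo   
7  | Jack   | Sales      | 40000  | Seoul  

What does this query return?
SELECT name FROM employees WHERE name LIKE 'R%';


LIKE 'R%' matches names starting with 'R'
Matching: 1

1 rows:
Rosa


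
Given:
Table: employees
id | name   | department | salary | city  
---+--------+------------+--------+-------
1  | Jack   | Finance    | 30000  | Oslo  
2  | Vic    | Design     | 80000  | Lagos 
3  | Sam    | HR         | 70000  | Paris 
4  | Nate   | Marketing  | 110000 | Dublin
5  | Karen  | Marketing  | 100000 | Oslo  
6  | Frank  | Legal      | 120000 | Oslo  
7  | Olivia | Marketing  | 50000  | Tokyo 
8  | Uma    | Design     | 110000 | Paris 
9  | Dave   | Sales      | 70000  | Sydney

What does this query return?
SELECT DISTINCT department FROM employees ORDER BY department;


All 'department' values (row order): Finance, Design, HR, Marketing, Marketing, Legal, Marketing, Design, Sales
Removing duplicates leaves 6 unique value(s).

6 values:
Design
Finance
HR
Legal
Marketing
Sales


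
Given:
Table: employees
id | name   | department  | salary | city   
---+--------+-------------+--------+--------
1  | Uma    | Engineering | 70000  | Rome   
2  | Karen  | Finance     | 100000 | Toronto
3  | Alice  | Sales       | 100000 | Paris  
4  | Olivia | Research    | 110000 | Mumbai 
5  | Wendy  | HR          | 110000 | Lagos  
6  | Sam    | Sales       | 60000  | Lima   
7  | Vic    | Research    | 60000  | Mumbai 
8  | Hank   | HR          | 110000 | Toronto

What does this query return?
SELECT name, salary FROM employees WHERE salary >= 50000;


Filtering: salary >= 50000
Matching: 8 rows

8 rows:
Uma, 70000
Karen, 100000
Alice, 100000
Olivia, 110000
Wendy, 110000
Sam, 60000
Vic, 60000
Hank, 110000


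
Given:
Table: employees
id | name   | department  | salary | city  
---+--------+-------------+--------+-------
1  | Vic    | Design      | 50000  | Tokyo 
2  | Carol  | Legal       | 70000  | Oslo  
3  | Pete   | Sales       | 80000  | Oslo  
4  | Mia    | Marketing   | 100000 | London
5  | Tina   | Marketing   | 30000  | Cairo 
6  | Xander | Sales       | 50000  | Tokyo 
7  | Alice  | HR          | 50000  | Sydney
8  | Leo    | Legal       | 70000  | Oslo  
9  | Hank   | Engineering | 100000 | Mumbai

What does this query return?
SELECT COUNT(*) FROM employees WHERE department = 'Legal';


Counting rows where department = 'Legal'
  Carol -> MATCH
  Leo -> MATCH


2


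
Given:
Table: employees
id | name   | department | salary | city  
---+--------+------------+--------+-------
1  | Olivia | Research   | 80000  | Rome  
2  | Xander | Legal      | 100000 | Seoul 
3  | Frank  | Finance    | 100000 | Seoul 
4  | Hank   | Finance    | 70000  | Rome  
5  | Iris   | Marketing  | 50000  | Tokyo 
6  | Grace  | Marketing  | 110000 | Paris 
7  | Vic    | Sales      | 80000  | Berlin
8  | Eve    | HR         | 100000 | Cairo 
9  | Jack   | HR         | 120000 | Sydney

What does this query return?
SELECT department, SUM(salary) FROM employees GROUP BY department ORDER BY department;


Summing salary within each department:
  Finance: 100000 + 70000 = 170000
  HR: 100000 + 120000 = 220000
  Legal: 100000 = 100000
  Marketing: 50000 + 110000 = 160000
  Research: 80000 = 80000
  Sales: 80000 = 80000


6 groups:
Finance, 170000
HR, 220000
Legal, 100000
Marketing, 160000
Research, 80000
Sales, 80000


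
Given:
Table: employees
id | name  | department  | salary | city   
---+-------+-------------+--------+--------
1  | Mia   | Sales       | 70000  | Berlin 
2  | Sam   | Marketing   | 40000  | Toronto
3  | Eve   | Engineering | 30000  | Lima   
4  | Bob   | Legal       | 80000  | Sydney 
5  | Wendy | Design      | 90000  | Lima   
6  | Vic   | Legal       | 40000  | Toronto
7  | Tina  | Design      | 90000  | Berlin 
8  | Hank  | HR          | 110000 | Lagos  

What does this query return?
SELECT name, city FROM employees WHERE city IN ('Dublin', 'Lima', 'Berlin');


Filtering: city IN ('Dublin', 'Lima', 'Berlin')
Matching: 4 rows

4 rows:
Mia, Berlin
Eve, Lima
Wendy, Lima
Tina, Berlin


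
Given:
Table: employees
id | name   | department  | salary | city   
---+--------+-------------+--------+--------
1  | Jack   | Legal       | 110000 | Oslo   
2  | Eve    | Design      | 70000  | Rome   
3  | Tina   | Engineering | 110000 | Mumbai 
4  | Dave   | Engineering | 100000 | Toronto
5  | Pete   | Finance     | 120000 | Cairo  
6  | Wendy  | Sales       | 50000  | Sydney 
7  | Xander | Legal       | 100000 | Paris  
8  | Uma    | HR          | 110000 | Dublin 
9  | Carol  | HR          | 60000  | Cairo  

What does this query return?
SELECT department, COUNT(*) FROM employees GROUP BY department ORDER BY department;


Assigning each row to its department group:
  Jack -> Legal
  Eve -> Design
  Tina -> Engineering
  Dave -> Engineering
  Pete -> Finance
  Wendy -> Sales
  Xander -> Legal
  Uma -> HR
  Carol -> HR


6 groups:
Design, 1
Engineering, 2
Finance, 1
HR, 2
Legal, 2
Sales, 1


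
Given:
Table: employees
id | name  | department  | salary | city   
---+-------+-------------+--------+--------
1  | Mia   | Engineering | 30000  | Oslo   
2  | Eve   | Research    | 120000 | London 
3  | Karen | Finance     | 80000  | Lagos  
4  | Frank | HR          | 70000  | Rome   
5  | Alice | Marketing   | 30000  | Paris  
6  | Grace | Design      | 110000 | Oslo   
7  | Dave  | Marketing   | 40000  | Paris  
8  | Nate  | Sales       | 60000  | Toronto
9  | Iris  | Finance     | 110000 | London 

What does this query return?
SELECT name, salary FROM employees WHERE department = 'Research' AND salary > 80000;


Filtering: department = 'Research' AND salary > 80000
Matching: 1 rows

1 rows:
Eve, 120000


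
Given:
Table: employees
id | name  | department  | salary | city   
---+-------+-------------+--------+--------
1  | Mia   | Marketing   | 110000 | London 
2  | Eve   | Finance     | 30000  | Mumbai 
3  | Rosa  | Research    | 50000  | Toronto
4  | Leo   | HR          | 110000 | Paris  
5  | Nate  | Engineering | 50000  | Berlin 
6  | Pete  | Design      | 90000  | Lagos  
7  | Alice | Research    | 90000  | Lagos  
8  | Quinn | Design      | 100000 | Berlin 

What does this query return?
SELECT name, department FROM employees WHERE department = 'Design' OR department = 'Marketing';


Filtering: department = 'Design' OR 'Marketing'
Matching: 3 rows

3 rows:
Mia, Marketing
Pete, Design
Quinn, Design


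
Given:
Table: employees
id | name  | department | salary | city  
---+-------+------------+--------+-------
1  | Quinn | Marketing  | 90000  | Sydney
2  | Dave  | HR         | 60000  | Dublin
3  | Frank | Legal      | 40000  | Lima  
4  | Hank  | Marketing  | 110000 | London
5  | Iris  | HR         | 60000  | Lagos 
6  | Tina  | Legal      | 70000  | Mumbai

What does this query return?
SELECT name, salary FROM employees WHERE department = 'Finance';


Filtering: department = 'Finance'
Matching rows: 0

Empty result set (0 rows)


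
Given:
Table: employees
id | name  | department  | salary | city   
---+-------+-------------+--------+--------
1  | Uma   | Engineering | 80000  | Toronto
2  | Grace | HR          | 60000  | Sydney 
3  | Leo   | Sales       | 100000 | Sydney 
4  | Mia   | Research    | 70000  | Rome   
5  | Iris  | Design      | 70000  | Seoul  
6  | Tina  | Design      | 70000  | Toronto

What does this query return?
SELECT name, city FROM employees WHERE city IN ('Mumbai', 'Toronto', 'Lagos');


Filtering: city IN ('Mumbai', 'Toronto', 'Lagos')
Matching: 2 rows

2 rows:
Uma, Toronto
Tina, Toronto


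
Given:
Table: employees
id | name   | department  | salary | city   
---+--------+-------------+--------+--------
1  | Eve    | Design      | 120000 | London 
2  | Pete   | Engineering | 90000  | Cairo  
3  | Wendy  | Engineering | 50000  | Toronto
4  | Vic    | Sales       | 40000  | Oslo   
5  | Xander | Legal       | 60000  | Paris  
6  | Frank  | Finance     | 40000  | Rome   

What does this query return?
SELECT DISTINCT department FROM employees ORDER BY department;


All 'department' values (row order): Design, Engineering, Engineering, Sales, Legal, Finance
Removing duplicates leaves 5 unique value(s).

5 values:
Design
Engineering
Finance
Legal
Sales


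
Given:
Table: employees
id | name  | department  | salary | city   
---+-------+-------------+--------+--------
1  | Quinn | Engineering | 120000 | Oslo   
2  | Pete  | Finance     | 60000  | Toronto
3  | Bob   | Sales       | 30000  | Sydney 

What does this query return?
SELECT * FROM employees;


SELECT * returns all 3 rows with all columns

3 rows:
1, Quinn, Engineering, 120000, Oslo
2, Pete, Finance, 60000, Toronto
3, Bob, Sales, 30000, Sydney


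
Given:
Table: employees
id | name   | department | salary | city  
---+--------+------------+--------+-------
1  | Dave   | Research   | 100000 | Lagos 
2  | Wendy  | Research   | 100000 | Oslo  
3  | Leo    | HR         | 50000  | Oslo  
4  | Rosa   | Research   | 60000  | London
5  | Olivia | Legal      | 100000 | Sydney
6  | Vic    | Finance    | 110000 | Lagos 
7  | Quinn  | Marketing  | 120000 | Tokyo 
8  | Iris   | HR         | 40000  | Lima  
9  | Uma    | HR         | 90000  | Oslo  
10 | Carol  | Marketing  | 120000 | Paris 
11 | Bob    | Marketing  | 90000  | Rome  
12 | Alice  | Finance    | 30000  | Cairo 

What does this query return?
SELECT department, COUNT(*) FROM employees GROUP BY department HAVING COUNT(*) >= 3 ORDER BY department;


Groups with count >= 3:
  HR: 3 -> PASS
  Marketing: 3 -> PASS
  Research: 3 -> PASS
  Finance: 2 -> filtered out
  Legal: 1 -> filtered out


3 groups:
HR, 3
Marketing, 3
Research, 3


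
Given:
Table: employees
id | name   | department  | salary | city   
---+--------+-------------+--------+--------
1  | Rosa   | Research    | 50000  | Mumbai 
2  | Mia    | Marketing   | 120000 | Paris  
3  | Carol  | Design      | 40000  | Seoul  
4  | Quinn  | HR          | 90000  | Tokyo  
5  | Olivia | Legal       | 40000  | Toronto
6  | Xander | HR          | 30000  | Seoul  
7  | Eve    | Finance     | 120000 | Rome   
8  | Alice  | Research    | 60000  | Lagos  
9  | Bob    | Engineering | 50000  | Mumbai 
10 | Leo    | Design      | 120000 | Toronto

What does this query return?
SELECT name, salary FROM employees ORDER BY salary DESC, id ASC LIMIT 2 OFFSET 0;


Sort by salary DESC (id ASC tiebreak), then skip 0 and take 2
Rows 1 through 2

2 rows:
Mia, 120000
Eve, 120000


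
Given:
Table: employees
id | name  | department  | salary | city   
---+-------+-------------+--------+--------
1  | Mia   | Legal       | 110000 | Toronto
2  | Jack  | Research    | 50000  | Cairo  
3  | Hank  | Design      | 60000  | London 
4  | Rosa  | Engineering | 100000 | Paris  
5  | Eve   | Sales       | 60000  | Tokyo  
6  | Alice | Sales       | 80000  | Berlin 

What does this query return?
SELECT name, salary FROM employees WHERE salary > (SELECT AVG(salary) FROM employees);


Subquery: AVG(salary) = 76666.67
Filtering: salary > 76666.67
  Mia (110000) -> MATCH
  Rosa (100000) -> MATCH
  Alice (80000) -> MATCH


3 rows:
Mia, 110000
Rosa, 100000
Alice, 80000


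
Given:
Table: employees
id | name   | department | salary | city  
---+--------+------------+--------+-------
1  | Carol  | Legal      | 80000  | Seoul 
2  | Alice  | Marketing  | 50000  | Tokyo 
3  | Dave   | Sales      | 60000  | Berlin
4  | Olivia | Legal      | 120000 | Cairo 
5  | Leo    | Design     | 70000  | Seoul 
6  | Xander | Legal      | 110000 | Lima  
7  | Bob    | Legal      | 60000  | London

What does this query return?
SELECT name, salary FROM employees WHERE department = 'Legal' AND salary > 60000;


Filtering: department = 'Legal' AND salary > 60000
Matching: 3 rows

3 rows:
Carol, 80000
Olivia, 120000
Xander, 110000


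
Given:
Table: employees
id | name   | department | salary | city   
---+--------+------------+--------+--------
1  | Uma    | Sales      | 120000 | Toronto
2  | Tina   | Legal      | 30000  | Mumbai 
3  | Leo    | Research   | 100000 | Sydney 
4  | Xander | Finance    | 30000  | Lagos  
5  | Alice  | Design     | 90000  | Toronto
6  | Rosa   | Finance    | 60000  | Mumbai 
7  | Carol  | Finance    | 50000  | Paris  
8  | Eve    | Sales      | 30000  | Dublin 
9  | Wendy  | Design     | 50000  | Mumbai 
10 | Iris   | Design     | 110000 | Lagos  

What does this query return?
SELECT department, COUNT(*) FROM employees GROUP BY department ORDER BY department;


Assigning each row to its department group:
  Uma -> Sales
  Tina -> Legal
  Leo -> Research
  Xander -> Finance
  Alice -> Design
  Rosa -> Finance
  Carol -> Finance
  Eve -> Sales
  Wendy -> Design
  Iris -> Design


5 groups:
Design, 3
Finance, 3
Legal, 1
Research, 1
Sales, 2


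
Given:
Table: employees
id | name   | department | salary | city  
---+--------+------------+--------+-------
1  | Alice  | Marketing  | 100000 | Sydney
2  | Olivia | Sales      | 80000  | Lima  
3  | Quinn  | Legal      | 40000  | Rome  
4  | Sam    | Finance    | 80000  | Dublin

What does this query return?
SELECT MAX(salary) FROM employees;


Salaries: 100000, 80000, 40000, 80000
MAX = 100000

100000


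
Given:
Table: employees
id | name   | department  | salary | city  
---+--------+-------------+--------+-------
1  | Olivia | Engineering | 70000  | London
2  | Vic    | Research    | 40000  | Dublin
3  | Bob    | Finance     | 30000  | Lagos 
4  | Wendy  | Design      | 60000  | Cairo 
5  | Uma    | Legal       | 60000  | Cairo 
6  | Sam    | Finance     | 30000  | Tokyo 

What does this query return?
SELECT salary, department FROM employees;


Projecting columns: salary, department

6 rows:
70000, Engineering
40000, Research
30000, Finance
60000, Design
60000, Legal
30000, Finance


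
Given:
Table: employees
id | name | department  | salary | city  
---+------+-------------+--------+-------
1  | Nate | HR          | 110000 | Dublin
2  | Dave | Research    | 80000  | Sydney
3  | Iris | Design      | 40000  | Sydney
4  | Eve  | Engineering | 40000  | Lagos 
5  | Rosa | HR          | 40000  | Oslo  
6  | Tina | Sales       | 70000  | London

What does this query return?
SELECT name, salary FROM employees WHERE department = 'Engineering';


Filtering: department = 'Engineering'
Matching rows: 1

1 rows:
Eve, 40000


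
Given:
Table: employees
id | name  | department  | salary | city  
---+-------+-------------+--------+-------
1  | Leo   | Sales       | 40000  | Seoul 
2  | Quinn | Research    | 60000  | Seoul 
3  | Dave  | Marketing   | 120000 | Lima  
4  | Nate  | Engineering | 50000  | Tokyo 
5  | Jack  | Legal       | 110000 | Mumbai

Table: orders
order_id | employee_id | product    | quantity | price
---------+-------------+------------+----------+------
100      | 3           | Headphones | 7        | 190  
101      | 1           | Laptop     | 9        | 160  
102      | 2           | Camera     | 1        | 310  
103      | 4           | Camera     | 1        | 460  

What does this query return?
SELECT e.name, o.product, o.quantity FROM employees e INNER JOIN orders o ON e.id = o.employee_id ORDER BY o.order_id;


Joining employees.id = orders.employee_id:
  employee Dave (id=3) -> order Headphones
  employee Leo (id=1) -> order Laptop
  employee Quinn (id=2) -> order Camera
  employee Nate (id=4) -> order Camera


4 rows:
Dave, Headphones, 7
Leo, Laptop, 9
Quinn, Camera, 1
Nate, Camera, 1


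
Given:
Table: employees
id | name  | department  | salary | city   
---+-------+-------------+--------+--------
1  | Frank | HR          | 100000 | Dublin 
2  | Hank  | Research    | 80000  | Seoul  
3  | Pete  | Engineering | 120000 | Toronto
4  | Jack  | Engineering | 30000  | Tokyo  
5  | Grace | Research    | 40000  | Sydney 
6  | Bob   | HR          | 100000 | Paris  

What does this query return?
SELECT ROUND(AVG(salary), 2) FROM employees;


SUM(salary) = 470000
COUNT = 6
ROUND(AVG, 2) = ROUND(470000 / 6, 2) = 78333.33

78333.33


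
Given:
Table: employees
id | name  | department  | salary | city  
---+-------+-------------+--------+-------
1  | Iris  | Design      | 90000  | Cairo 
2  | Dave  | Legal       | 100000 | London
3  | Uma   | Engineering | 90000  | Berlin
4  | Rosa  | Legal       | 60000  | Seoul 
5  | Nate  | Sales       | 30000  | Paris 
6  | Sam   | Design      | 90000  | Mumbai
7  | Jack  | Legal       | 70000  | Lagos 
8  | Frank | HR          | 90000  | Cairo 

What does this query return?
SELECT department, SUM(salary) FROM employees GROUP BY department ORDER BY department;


Summing salary within each department:
  Design: 90000 + 90000 = 180000
  Engineering: 90000 = 90000
  HR: 90000 = 90000
  Legal: 100000 + 60000 + 70000 = 230000
  Sales: 30000 = 30000


5 groups:
Design, 180000
Engineering, 90000
HR, 90000
Legal, 230000
Sales, 30000


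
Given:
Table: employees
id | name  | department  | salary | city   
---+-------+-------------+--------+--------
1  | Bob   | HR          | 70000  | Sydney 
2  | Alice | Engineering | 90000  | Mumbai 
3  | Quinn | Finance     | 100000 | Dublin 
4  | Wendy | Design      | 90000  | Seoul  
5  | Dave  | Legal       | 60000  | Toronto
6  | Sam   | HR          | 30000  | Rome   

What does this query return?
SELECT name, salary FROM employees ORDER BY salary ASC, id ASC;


Sorting by salary ASC, then id ASC for ties

6 rows:
Sam, 30000
Dave, 60000
Bob, 70000
Alice, 90000
Wendy, 90000
Quinn, 100000


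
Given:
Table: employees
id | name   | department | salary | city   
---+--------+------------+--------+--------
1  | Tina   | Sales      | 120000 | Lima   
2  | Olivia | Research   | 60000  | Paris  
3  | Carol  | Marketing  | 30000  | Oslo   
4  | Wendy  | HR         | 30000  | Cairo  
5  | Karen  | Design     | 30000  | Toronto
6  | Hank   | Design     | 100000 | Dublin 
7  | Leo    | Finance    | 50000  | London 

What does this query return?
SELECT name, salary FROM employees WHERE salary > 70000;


Filtering: salary > 70000
Matching: 2 rows

2 rows:
Tina, 120000
Hank, 100000


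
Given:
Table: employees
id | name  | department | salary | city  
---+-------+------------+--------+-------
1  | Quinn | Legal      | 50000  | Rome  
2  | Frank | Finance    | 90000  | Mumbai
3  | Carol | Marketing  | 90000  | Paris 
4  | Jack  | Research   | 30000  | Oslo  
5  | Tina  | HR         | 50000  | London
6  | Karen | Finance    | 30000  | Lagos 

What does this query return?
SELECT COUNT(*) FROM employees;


COUNT(*) counts all rows

6


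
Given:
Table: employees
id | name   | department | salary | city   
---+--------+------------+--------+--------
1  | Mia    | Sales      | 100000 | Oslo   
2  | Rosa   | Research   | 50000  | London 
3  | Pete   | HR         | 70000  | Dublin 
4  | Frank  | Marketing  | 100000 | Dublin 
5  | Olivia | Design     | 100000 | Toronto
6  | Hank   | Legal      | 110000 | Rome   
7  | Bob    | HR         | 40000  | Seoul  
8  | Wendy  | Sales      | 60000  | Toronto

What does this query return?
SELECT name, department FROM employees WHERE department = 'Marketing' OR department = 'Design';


Filtering: department = 'Marketing' OR 'Design'
Matching: 2 rows

2 rows:
Frank, Marketing
Olivia, Design


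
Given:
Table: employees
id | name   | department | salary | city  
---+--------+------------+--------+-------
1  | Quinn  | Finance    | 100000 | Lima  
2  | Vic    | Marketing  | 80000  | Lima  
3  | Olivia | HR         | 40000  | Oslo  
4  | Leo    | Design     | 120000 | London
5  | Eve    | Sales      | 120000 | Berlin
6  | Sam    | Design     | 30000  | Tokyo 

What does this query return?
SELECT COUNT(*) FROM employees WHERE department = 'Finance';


Counting rows where department = 'Finance'
  Quinn -> MATCH


1


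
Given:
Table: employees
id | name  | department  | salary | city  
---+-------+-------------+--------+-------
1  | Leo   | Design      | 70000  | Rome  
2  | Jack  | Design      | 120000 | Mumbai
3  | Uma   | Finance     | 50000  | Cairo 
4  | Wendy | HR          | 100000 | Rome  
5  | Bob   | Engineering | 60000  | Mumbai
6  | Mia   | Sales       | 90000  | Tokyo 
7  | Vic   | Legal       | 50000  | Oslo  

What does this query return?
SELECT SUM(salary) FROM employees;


SUM(salary) = 70000 + 120000 + 50000 + 100000 + 60000 + 90000 + 50000 = 540000

540000


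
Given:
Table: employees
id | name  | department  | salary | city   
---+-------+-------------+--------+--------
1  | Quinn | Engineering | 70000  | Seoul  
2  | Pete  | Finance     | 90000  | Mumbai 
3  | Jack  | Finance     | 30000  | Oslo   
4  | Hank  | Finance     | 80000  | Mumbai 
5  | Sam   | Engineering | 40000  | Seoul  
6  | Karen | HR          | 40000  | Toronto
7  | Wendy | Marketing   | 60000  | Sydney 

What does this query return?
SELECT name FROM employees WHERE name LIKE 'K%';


LIKE 'K%' matches names starting with 'K'
Matching: 1

1 rows:
Karen


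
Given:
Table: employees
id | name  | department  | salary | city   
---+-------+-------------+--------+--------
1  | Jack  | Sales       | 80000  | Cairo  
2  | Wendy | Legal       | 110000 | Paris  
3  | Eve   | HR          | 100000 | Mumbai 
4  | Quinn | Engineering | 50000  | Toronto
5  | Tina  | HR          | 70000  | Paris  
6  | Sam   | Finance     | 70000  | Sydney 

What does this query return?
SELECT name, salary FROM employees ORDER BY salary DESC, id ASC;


Sorting by salary DESC, then id ASC for ties

6 rows:
Wendy, 110000
Eve, 100000
Jack, 80000
Tina, 70000
Sam, 70000
Quinn, 50000


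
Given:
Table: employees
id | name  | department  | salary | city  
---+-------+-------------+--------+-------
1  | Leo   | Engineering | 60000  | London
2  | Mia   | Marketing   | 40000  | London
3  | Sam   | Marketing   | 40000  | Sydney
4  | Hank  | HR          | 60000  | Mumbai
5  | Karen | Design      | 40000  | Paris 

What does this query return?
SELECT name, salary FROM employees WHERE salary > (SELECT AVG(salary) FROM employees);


Subquery: AVG(salary) = 48000.0
Filtering: salary > 48000.0
  Leo (60000) -> MATCH
  Hank (60000) -> MATCH


2 rows:
Leo, 60000
Hank, 60000


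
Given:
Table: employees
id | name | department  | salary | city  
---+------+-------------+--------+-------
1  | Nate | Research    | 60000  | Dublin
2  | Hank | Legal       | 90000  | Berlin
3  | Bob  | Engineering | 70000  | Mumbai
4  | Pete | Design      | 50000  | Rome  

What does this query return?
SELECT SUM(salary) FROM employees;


SUM(salary) = 60000 + 90000 + 70000 + 50000 = 270000

270000


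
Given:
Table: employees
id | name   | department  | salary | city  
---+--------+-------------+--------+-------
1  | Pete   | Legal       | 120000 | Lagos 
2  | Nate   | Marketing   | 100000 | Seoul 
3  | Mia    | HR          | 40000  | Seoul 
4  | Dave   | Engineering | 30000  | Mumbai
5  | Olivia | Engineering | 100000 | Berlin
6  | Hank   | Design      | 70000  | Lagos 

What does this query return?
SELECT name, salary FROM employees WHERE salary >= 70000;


Filtering: salary >= 70000
Matching: 4 rows

4 rows:
Pete, 120000
Nate, 100000
Olivia, 100000
Hank, 70000


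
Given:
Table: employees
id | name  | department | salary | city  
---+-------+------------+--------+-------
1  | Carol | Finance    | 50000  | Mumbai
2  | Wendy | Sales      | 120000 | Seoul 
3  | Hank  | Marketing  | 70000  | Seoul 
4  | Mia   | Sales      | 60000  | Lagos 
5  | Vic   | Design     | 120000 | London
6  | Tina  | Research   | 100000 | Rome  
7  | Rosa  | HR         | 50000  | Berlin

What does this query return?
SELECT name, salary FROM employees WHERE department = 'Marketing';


Filtering: department = 'Marketing'
Matching rows: 1

1 rows:
Hank, 70000


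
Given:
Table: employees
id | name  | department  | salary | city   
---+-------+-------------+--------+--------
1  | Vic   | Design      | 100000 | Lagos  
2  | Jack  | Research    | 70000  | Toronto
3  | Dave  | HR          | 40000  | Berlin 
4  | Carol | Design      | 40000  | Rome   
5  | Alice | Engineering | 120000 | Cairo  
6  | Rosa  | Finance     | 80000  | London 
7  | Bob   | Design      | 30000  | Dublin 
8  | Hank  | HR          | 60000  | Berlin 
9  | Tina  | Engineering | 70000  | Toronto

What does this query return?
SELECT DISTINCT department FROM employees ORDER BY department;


All 'department' values (row order): Design, Research, HR, Design, Engineering, Finance, Design, HR, Engineering
Removing duplicates leaves 5 unique value(s).

5 values:
Design
Engineering
Finance
HR
Research


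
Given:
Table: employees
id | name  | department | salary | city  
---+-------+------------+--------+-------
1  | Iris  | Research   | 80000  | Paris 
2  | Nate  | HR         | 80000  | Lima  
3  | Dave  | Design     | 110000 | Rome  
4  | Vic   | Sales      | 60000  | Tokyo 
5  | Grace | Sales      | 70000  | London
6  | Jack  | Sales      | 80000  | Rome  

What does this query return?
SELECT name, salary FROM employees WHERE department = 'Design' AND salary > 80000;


Filtering: department = 'Design' AND salary > 80000
Matching: 1 rows

1 rows:
Dave, 110000


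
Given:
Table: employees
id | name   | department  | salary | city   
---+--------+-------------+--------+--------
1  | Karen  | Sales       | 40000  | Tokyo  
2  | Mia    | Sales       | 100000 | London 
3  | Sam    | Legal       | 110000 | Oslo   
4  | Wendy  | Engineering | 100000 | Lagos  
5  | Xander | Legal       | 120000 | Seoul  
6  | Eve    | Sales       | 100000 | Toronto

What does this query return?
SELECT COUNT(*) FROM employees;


COUNT(*) counts all rows

6


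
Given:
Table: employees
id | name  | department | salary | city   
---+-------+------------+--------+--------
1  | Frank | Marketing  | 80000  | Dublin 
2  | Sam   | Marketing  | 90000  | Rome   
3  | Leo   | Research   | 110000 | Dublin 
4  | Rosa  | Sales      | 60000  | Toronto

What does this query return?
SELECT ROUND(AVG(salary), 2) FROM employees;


SUM(salary) = 340000
COUNT = 4
ROUND(AVG, 2) = ROUND(340000 / 4, 2) = 85000.0

85000.0


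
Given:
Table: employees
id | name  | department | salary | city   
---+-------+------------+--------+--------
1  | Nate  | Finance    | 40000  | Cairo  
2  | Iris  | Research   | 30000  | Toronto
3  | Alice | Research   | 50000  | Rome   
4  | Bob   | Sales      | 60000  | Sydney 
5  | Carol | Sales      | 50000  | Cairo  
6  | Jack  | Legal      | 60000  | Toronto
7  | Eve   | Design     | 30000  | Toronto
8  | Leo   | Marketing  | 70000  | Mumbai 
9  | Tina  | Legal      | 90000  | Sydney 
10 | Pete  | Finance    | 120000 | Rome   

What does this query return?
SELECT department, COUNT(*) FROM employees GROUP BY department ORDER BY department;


Assigning each row to its department group:
  Nate -> Finance
  Iris -> Research
  Alice -> Research
  Bob -> Sales
  Carol -> Sales
  Jack -> Legal
  Eve -> Design
  Leo -> Marketing
  Tina -> Legal
  Pete -> Finance


6 groups:
Design, 1
Finance, 2
Legal, 2
Marketing, 1
Research, 2
Sales, 2


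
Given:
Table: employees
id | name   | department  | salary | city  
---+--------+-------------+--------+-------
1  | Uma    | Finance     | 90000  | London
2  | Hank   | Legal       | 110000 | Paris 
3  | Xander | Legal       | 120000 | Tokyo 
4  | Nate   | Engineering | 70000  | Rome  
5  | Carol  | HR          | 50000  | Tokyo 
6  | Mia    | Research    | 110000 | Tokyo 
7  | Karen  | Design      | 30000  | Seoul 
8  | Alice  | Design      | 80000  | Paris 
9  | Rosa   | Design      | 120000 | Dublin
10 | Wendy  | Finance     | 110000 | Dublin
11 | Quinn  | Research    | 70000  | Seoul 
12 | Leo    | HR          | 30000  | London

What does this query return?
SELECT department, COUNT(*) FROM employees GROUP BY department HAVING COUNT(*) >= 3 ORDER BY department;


Groups with count >= 3:
  Design: 3 -> PASS
  Engineering: 1 -> filtered out
  Finance: 2 -> filtered out
  HR: 2 -> filtered out
  Legal: 2 -> filtered out
  Research: 2 -> filtered out


1 groups:
Design, 3


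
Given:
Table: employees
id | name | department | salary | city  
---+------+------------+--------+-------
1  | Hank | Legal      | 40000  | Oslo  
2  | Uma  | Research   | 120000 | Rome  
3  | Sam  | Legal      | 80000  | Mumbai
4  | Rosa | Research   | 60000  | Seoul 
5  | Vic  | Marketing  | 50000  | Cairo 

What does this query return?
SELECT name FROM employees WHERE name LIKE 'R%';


LIKE 'R%' matches names starting with 'R'
Matching: 1

1 rows:
Rosa


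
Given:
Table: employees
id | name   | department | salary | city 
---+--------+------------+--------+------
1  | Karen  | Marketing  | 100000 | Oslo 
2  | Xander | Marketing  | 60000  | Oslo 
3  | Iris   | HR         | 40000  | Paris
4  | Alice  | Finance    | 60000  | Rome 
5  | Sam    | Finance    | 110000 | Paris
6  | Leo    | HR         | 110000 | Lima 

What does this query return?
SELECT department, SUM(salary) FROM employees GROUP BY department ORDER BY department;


Summing salary within each department:
  Finance: 60000 + 110000 = 170000
  HR: 40000 + 110000 = 150000
  Marketing: 100000 + 60000 = 160000


3 groups:
Finance, 170000
HR, 150000
Marketing, 160000


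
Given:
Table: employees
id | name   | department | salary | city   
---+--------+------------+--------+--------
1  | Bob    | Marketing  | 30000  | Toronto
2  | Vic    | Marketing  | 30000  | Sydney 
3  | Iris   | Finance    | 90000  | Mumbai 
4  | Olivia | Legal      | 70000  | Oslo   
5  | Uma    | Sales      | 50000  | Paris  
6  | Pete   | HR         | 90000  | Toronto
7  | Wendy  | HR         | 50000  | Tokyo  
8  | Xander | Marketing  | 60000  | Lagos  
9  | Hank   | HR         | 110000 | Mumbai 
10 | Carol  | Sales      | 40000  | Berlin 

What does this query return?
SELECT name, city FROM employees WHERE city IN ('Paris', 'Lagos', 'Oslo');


Filtering: city IN ('Paris', 'Lagos', 'Oslo')
Matching: 3 rows

3 rows:
Olivia, Oslo
Uma, Paris
Xander, Lagos


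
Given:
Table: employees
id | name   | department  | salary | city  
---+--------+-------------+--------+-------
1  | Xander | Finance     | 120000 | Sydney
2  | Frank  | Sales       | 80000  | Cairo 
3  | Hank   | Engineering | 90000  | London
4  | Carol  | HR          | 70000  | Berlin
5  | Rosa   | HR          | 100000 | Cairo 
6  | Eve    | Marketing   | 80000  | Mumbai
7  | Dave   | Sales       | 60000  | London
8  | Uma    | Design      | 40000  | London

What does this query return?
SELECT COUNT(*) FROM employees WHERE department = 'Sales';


Counting rows where department = 'Sales'
  Frank -> MATCH
  Dave -> MATCH


2


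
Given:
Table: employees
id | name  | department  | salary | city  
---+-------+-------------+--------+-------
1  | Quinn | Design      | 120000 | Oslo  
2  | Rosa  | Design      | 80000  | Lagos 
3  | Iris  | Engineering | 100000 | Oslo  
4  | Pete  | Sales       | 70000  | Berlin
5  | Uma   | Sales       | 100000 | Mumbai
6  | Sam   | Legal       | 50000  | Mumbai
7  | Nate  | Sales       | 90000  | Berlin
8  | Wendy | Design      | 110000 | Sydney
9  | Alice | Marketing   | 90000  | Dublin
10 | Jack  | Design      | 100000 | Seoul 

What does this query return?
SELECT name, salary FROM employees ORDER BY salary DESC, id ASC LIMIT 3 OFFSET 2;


Sort by salary DESC (id ASC tiebreak), then skip 2 and take 3
Rows 3 through 5

3 rows:
Iris, 100000
Uma, 100000
Jack, 100000


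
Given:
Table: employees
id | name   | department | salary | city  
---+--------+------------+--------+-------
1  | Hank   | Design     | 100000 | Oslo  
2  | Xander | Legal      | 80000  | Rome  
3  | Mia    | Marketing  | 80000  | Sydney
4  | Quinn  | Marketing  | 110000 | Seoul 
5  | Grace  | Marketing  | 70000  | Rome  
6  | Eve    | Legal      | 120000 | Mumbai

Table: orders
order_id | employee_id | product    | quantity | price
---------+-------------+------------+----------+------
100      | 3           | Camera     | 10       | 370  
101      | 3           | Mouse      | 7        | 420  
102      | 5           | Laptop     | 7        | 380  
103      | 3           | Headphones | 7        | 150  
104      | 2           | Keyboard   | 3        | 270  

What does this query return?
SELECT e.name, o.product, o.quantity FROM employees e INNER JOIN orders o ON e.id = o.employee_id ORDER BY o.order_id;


Joining employees.id = orders.employee_id:
  employee Mia (id=3) -> order Camera
  employee Mia (id=3) -> order Mouse
  employee Grace (id=5) -> order Laptop
  employee Mia (id=3) -> order Headphones
  employee Xander (id=2) -> order Keyboard


5 rows:
Mia, Camera, 10
Mia, Mouse, 7
Grace, Laptop, 7
Mia, Headphones, 7
Xander, Keyboard, 3
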